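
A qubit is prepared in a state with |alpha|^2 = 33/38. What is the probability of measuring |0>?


|alpha|^2 = 33/38 = 0.8684
|beta|^2 = 1 - 33/38 = 5/38 = 0.1316
P(|0>) = |alpha|^2 = 0.8684

0.8684


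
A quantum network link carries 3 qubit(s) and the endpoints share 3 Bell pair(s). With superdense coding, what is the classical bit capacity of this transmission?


Superdense coding allows 2 classical bits per shared entangled pair.
3 pair(s) -> 2 * 3 = 6 classical bits

6


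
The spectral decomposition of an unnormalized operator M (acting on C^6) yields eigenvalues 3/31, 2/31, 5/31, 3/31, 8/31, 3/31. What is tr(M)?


tr(M) = sum of eigenvalues
= 3/31 + 2/31 + 5/31 + 3/31 + 8/31 + 3/31
= 24/31
= 0.7742

0.7742


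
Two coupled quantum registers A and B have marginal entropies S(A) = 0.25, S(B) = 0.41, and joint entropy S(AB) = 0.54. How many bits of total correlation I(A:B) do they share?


I(A:B) = S(A) + S(B) - S(AB)
= 0.25 + 0.41 - 0.54
= 0.1200

0.1200


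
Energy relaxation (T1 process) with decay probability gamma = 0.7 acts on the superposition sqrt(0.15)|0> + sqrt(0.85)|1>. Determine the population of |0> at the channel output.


For amplitude damping with parameter gamma on state sqrt(a)|0> + sqrt(b)|1>:
alpha^2 = 0.15, beta^2 = 0.85
P(|0>) = alpha^2 + gamma * beta^2
= 0.15 + 0.7 * 0.85
= 0.15 + 0.5950
= 0.7450

0.7450


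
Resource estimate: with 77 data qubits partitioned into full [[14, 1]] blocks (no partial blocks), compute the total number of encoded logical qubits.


Each code block uses 14 physical qubits for 1 logical qubit(s).
Number of complete blocks = floor(77 / 14) = 5
Logical qubits = 5 * 1
= 5

5


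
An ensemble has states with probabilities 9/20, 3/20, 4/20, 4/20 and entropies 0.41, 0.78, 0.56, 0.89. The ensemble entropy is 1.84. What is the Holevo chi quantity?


chi = S(rho) - sum_i p_i * S(rho_i)
Weighted entropy = 9/20 * 0.41 + 3/20 * 0.78 + 4/20 * 0.56 + 4/20 * 0.89
= 0.5915
chi = 1.84 - 0.5915
= 1.2485

1.2485


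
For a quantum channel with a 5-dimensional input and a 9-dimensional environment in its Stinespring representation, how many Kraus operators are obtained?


Tracing out the environment in an orthonormal basis {|i>_E} gives Kraus operators K_i = <i|_E U |0>_E.
Number of Kraus operators = dim(H_env) = d_env
= 9

9


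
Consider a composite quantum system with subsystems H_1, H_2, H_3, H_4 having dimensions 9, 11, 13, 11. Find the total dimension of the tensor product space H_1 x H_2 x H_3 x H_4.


dim(H_1 x H_2 x H_3 x H_4) = 9 * 11 * 13 * 11
= 99 * 13 * 11
= 1287 * 11
= 14157

14157


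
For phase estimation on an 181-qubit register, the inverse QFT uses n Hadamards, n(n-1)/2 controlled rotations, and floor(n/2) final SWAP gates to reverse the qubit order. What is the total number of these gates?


Hadamard gates: 181
Controlled rotations: n*(n-1)/2 = 181*180/2 = 16290
SWAP gates: floor(n/2) = floor(181/2) = 90
Total = 181 + 16290 + 90
= 16561

16561


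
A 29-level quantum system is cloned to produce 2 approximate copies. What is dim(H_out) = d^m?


Output space = H^(tensor 2) where dim(H) = 29
dim = 29^2
= 841

841


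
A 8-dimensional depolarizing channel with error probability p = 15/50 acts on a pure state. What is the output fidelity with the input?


F = (1-p) + p/d
= (1 - 0.3000) + 0.3000/8
= 0.7000 + 0.0375
= 0.7375

0.7375


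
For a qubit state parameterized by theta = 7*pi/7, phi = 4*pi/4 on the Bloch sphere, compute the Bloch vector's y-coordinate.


theta = 3.1416, phi = 3.1416
r_y = sin(theta)*sin(phi) = 0.0000 * 0.0000
r_y = 0.0000

0.0000


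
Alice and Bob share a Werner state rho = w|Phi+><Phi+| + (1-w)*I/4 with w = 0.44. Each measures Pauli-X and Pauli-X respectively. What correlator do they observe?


|Phi+> = (|00> + |11>)/sqrt(2)
For the pure Bell state, <X_A X_B> = +1 (Bell-state Pauli correlator).
The maximally-mixed part I/4 has tr(I/4 * P tensor P) = 0 for any traceless Pauli P.
So <X_A X_B>_rho = w * (+1) + (1 - w) * 0
= 0.44 * (+1)
= 0.4400

0.4400


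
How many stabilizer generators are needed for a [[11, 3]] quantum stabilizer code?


For an [[n,k]] stabilizer code:
Number of stabilizer generators = n - k
= 11 - 3
= 8

8


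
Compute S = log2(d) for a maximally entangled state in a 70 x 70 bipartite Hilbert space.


For a maximally entangled state in d x d:
S = log2(d) = log2(70)
= 6.1293

6.1293


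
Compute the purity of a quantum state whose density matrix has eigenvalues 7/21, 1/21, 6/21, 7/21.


tr(rho^2) = sum of eigenvalues squared
= (7/21)^2 + (1/21)^2 + (6/21)^2 + (7/21)^2
= (49 + 1 + 36 + 49) / 441
= 135/441
= 0.3061

0.3061


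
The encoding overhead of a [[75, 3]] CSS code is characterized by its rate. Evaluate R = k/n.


Code rate R = k/n
= 3/75
= 0.0400

0.0400


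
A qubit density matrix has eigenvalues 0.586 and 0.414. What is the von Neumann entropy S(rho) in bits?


S = -p*log2(p) - (1-p)*log2(1-p)
p = 0.5860, 1-p = 0.4140
= -0.5860 * log2(0.5860) - 0.4140 * log2(0.4140)
= -(-0.4518) - (-0.5267)
= 0.9786

0.9786


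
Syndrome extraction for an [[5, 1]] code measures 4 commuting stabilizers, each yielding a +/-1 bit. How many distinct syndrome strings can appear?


Each stabilizer generator gives a binary (+1 or -1) measurement outcome.
With 4 independent generators:
Total syndromes = 2^4
= 16

16


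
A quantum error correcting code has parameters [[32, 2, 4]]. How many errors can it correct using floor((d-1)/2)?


Code parameters: [[32, 2, 4]], distance d = 4.
Number of correctable errors = floor((d-1)/2)
= floor((4 - 1)/2)
= floor(3/2)
= 1

1


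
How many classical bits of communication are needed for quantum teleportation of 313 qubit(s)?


Quantum teleportation requires 2 classical bits per qubit teleported.
313 qubit(s) -> 2 * 313 = 626 classical bits

626


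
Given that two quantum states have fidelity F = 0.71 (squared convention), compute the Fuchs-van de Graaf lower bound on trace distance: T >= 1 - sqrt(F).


Fuchs-van de Graaf (squared-fidelity convention): 1 - sqrt(F) <= T <= sqrt(1 - F).
Lower bound: T >= 1 - sqrt(F)
sqrt(F) = sqrt(0.71) = 0.8426
T >= 1 - 0.8426
T >= 0.1574

0.1574


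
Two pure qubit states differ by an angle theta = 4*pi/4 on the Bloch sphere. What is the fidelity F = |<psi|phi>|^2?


For states separated by angle theta on Bloch sphere:
F = cos^2(theta/2)
theta = 4*pi/4 = 3.1416
theta/2 = 1.5708
cos(theta/2) = 0.0000
F = 0.0000

0.0000


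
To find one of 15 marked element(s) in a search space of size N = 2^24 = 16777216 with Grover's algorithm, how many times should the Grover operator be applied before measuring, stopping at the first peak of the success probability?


After j Grover iterations the success probability is P(j) = sin^2((2j+1)*theta), where sin(theta) = sqrt(k/N).
N = 2^24 = 16777216, k = 15
sin(theta) = sqrt(k/N) = 0.0009455525748
theta = arcsin(sqrt(k/N)) = 0.0009455527157 rad
P(j) reaches its first maximum when (2j+1)*theta is as close as possible to pi/2, i.e. j = round(pi/(4*theta) - 1/2).
pi/(4*theta) - 1/2 = 830.1233
(For comparison, the common estimate pi/4 * sqrt(N/k) = 830.6235; the exact maximiser is used here.)
Optimal iterations = 830

830


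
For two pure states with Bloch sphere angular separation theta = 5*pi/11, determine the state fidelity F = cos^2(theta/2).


For states separated by angle theta on Bloch sphere:
F = cos^2(theta/2)
theta = 5*pi/11 = 1.4280
theta/2 = 0.7140
cos(theta/2) = 0.7557
F = 0.5712

0.5712


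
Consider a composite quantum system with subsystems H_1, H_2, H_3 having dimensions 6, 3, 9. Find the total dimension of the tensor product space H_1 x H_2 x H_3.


dim(H_1 x H_2 x H_3) = 6 * 3 * 9
= 18 * 9
= 162

162


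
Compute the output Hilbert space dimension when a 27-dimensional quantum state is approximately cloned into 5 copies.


Output space = H^(tensor 5) where dim(H) = 27
dim = 27^5
= 729 (after 2 factors)
= 19683 (after 3 factors)
= 531441 (after 4 factors)
= 14348907 (after 5 factors)
= 14348907

14348907


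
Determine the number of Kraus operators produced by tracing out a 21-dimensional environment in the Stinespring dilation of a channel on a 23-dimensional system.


Tracing out the environment in an orthonormal basis {|i>_E} gives Kraus operators K_i = <i|_E U |0>_E.
Number of Kraus operators = dim(H_env) = d_env
= 21

21


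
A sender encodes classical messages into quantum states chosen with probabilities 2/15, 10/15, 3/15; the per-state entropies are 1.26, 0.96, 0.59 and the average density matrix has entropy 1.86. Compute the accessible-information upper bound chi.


chi = S(rho) - sum_i p_i * S(rho_i)
Weighted entropy = 2/15 * 1.26 + 10/15 * 0.96 + 3/15 * 0.59
= 0.9260
chi = 1.86 - 0.9260
= 0.9340

0.9340


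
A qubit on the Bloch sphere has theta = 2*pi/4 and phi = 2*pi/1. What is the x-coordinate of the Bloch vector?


theta = 1.5708, phi = 6.2832
r_x = sin(theta)*cos(phi) = 1.0000 * 1.0000
r_x = 1.0000

1.0000


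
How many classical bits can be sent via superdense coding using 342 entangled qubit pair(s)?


Superdense coding allows 2 classical bits per shared entangled pair.
342 pair(s) -> 2 * 342 = 684 classical bits

684


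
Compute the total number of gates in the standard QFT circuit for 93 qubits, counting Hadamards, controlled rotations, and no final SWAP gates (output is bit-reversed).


Hadamard gates: 93
Controlled rotations: n*(n-1)/2 = 93*92/2 = 4278
SWAP gates: 0 (omitted)
Total = 93 + 4278
= 4371

4371


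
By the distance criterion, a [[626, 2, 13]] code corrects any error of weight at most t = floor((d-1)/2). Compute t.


Code parameters: [[626, 2, 13]], distance d = 13.
Number of correctable errors = floor((d-1)/2)
= floor((13 - 1)/2)
= floor(12/2)
= 6

6


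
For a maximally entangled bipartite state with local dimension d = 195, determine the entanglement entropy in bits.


For a maximally entangled state in d x d:
S = log2(d) = log2(195)
= 7.6073

7.6073


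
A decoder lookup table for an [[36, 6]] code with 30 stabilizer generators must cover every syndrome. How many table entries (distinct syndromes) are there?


Each stabilizer generator gives a binary (+1 or -1) measurement outcome.
With 30 independent generators:
Total syndromes = 2^30
= 1073741824

1073741824


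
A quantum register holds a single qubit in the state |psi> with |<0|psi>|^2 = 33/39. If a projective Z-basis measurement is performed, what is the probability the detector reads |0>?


|alpha|^2 = 33/39 = 0.8462
|beta|^2 = 1 - 33/39 = 6/39 = 0.1538
P(|0>) = |alpha|^2 = 0.8462

0.8462


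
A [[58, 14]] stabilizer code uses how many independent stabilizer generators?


For an [[n,k]] stabilizer code:
Number of stabilizer generators = n - k
= 58 - 14
= 44

44


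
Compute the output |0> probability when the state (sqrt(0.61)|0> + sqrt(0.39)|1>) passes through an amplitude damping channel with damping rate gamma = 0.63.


For amplitude damping with parameter gamma on state sqrt(a)|0> + sqrt(b)|1>:
alpha^2 = 0.61, beta^2 = 0.39
P(|0>) = alpha^2 + gamma * beta^2
= 0.61 + 0.63 * 0.39
= 0.61 + 0.2457
= 0.8557

0.8557


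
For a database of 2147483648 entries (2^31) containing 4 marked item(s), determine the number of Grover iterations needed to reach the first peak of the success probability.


After j Grover iterations the success probability is P(j) = sin^2((2j+1)*theta), where sin(theta) = sqrt(k/N).
N = 2^31 = 2147483648, k = 4
sin(theta) = sqrt(k/N) = 4.315837288e-05
theta = arcsin(sqrt(k/N)) = 4.315837289e-05 rad
P(j) reaches its first maximum when (2j+1)*theta is as close as possible to pi/2, i.e. j = round(pi/(4*theta) - 1/2).
pi/(4*theta) - 1/2 = 18197.5485
(For comparison, the common estimate pi/4 * sqrt(N/k) = 18198.0485; the exact maximiser is used here.)
Optimal iterations = 18198

18198


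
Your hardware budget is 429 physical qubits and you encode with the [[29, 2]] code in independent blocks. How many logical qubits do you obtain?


Each code block uses 29 physical qubits for 2 logical qubit(s).
Number of complete blocks = floor(429 / 29) = 14
Logical qubits = 14 * 2
= 28

28


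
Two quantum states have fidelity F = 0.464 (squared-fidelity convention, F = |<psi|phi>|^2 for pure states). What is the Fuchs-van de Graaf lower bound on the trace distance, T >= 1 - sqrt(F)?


Fuchs-van de Graaf (squared-fidelity convention): 1 - sqrt(F) <= T <= sqrt(1 - F).
Lower bound: T >= 1 - sqrt(F)
sqrt(F) = sqrt(0.464) = 0.6812
T >= 1 - 0.6812
T >= 0.3188

0.3188


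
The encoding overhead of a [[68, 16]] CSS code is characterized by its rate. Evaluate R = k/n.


Code rate R = k/n
= 16/68
= 0.2353

0.2353


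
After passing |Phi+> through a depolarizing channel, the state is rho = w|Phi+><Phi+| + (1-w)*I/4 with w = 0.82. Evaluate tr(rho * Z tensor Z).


|Phi+> = (|00> + |11>)/sqrt(2)
For the pure Bell state, <Z_A Z_B> = +1 (Bell-state Pauli correlator).
The maximally-mixed part I/4 has tr(I/4 * P tensor P) = 0 for any traceless Pauli P.
So <Z_A Z_B>_rho = w * (+1) + (1 - w) * 0
= 0.82 * (+1)
= 0.8200

0.8200


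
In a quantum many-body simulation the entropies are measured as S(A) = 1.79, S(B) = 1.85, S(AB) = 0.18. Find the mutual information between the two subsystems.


I(A:B) = S(A) + S(B) - S(AB)
= 1.79 + 1.85 - 0.18
= 3.4600

3.4600


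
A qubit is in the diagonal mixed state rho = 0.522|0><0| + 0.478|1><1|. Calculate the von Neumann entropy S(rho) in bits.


S = -p*log2(p) - (1-p)*log2(1-p)
p = 0.5220, 1-p = 0.4780
= -0.5220 * log2(0.5220) - 0.4780 * log2(0.4780)
= -(-0.4896) - (-0.5090)
= 0.9986

0.9986


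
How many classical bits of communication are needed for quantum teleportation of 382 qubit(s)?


Quantum teleportation requires 2 classical bits per qubit teleported.
382 qubit(s) -> 2 * 382 = 764 classical bits

764


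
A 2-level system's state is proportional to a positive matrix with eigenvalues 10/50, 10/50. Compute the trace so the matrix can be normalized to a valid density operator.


tr(M) = sum of eigenvalues
= 10/50 + 10/50
= 20/50
= 0.4000

0.4000


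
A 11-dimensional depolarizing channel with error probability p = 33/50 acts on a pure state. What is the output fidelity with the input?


F = (1-p) + p/d
= (1 - 0.6600) + 0.6600/11
= 0.3400 + 0.0600
= 0.4000

0.4000


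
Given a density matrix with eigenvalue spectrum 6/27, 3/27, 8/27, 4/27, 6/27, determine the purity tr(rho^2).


tr(rho^2) = sum of eigenvalues squared
= (6/27)^2 + (3/27)^2 + (8/27)^2 + (4/27)^2 + (6/27)^2
= (36 + 9 + 64 + 16 + 36) / 729
= 161/729
= 0.2209

0.2209


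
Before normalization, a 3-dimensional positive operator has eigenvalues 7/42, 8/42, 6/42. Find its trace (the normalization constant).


tr(M) = sum of eigenvalues
= 7/42 + 8/42 + 6/42
= 21/42
= 0.5000

0.5000


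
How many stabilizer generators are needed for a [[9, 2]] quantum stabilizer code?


For an [[n,k]] stabilizer code:
Number of stabilizer generators = n - k
= 9 - 2
= 7

7


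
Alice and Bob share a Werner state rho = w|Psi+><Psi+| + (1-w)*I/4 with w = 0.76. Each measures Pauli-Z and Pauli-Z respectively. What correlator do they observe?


|Psi+> = (|01> + |10>)/sqrt(2)
For the pure Bell state, <Z_A Z_B> = -1 (Bell-state Pauli correlator).
The maximally-mixed part I/4 has tr(I/4 * P tensor P) = 0 for any traceless Pauli P.
So <Z_A Z_B>_rho = w * (-1) + (1 - w) * 0
= 0.76 * (-1)
= -0.7600

-0.7600


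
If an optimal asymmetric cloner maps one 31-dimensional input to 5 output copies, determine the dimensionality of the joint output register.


Output space = H^(tensor 5) where dim(H) = 31
dim = 31^5
= 961 (after 2 factors)
= 29791 (after 3 factors)
= 923521 (after 4 factors)
= 28629151 (after 5 factors)
= 28629151

28629151


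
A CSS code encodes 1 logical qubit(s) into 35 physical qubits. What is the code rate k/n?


Code rate R = k/n
= 1/35
= 0.0286

0.0286


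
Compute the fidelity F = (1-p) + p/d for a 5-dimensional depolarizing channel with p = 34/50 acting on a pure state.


F = (1-p) + p/d
= (1 - 0.6800) + 0.6800/5
= 0.3200 + 0.1360
= 0.4560

0.4560


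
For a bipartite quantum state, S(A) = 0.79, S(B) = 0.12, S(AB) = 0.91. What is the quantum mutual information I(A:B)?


I(A:B) = S(A) + S(B) - S(AB)
= 0.79 + 0.12 - 0.91
= 0.0000

0.0000


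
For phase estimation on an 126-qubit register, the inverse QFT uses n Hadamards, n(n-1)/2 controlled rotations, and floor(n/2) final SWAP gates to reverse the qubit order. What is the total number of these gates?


Hadamard gates: 126
Controlled rotations: n*(n-1)/2 = 126*125/2 = 7875
SWAP gates: floor(n/2) = floor(126/2) = 63
Total = 126 + 7875 + 63
= 8064

8064


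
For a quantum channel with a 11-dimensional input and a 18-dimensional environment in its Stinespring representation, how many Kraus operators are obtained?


Tracing out the environment in an orthonormal basis {|i>_E} gives Kraus operators K_i = <i|_E U |0>_E.
Number of Kraus operators = dim(H_env) = d_env
= 18

18


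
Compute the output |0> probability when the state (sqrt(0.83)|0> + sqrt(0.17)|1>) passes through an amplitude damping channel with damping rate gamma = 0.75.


For amplitude damping with parameter gamma on state sqrt(a)|0> + sqrt(b)|1>:
alpha^2 = 0.83, beta^2 = 0.17
P(|0>) = alpha^2 + gamma * beta^2
= 0.83 + 0.75 * 0.17
= 0.83 + 0.1275
= 0.9575

0.9575


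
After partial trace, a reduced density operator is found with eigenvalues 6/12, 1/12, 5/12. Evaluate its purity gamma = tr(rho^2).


tr(rho^2) = sum of eigenvalues squared
= (6/12)^2 + (1/12)^2 + (5/12)^2
= (36 + 1 + 25) / 144
= 62/144
= 0.4306

0.4306


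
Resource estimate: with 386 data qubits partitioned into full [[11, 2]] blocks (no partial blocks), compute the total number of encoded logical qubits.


Each code block uses 11 physical qubits for 2 logical qubit(s).
Number of complete blocks = floor(386 / 11) = 35
Logical qubits = 35 * 2
= 70

70


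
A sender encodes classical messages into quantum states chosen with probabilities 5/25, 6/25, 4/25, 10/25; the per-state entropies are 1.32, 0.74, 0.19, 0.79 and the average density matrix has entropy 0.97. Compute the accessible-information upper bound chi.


chi = S(rho) - sum_i p_i * S(rho_i)
Weighted entropy = 5/25 * 1.32 + 6/25 * 0.74 + 4/25 * 0.19 + 10/25 * 0.79
= 0.7880
chi = 0.97 - 0.7880
= 0.1820

0.1820


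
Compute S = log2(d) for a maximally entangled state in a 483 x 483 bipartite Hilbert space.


For a maximally entangled state in d x d:
S = log2(d) = log2(483)
= 8.9159

8.9159


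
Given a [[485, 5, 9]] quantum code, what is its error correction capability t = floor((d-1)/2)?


Code parameters: [[485, 5, 9]], distance d = 9.
Number of correctable errors = floor((d-1)/2)
= floor((9 - 1)/2)
= floor(8/2)
= 4

4


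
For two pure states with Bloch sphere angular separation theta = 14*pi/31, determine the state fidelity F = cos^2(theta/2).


For states separated by angle theta on Bloch sphere:
F = cos^2(theta/2)
theta = 14*pi/31 = 1.4188
theta/2 = 0.7094
cos(theta/2) = 0.7588
F = 0.5757

0.5757


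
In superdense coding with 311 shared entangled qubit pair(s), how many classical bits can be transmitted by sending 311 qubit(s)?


Superdense coding allows 2 classical bits per shared entangled pair.
311 pair(s) -> 2 * 311 = 622 classical bits

622


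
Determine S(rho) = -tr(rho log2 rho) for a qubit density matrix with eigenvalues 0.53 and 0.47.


S = -p*log2(p) - (1-p)*log2(1-p)
p = 0.5300, 1-p = 0.4700
= -0.5300 * log2(0.5300) - 0.4700 * log2(0.4700)
= -(-0.4854) - (-0.5120)
= 0.9974

0.9974


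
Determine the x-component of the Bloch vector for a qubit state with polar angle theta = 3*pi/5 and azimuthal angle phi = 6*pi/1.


theta = 1.8850, phi = 18.8496
r_x = sin(theta)*cos(phi) = 0.9511 * 1.0000
r_x = 0.9511

0.9511


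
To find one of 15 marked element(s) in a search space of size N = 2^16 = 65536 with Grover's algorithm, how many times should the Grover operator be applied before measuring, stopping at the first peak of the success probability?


After j Grover iterations the success probability is P(j) = sin^2((2j+1)*theta), where sin(theta) = sqrt(k/N).
N = 2^16 = 65536, k = 15
sin(theta) = sqrt(k/N) = 0.0151288412
theta = arcsin(sqrt(k/N)) = 0.01512941838 rad
P(j) reaches its first maximum when (2j+1)*theta is as close as possible to pi/2, i.e. j = round(pi/(4*theta) - 1/2).
pi/(4*theta) - 1/2 = 51.4120
(For comparison, the common estimate pi/4 * sqrt(N/k) = 51.9140; the exact maximiser is used here.)
Optimal iterations = 51

51


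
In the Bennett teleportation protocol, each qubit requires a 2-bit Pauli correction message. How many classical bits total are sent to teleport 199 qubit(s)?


Quantum teleportation requires 2 classical bits per qubit teleported.
199 qubit(s) -> 2 * 199 = 398 classical bits

398


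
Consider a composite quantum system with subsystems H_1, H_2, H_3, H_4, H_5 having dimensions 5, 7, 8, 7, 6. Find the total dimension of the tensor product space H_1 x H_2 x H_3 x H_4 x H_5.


dim(H_1 x H_2 x H_3 x H_4 x H_5) = 5 * 7 * 8 * 7 * 6
= 35 * 8 * 7 * 6
= 280 * 7 * 6
= 1960 * 6
= 11760

11760


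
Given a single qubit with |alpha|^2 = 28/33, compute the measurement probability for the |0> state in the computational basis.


|alpha|^2 = 28/33 = 0.8485
|beta|^2 = 1 - 28/33 = 5/33 = 0.1515
P(|0>) = |alpha|^2 = 0.8485

0.8485


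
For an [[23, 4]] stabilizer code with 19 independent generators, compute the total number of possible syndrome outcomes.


Each stabilizer generator gives a binary (+1 or -1) measurement outcome.
With 19 independent generators:
Total syndromes = 2^19
= 524288

524288


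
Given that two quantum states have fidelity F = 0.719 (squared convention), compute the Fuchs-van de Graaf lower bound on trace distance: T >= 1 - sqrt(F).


Fuchs-van de Graaf (squared-fidelity convention): 1 - sqrt(F) <= T <= sqrt(1 - F).
Lower bound: T >= 1 - sqrt(F)
sqrt(F) = sqrt(0.719) = 0.8479
T >= 1 - 0.8479
T >= 0.1521

0.1521


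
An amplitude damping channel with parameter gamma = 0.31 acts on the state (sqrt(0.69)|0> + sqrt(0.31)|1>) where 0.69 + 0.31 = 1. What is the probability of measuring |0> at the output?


For amplitude damping with parameter gamma on state sqrt(a)|0> + sqrt(b)|1>:
alpha^2 = 0.69, beta^2 = 0.31
P(|0>) = alpha^2 + gamma * beta^2
= 0.69 + 0.31 * 0.31
= 0.69 + 0.0961
= 0.7861

0.7861


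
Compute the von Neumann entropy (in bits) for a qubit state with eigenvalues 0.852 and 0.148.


S = -p*log2(p) - (1-p)*log2(1-p)
p = 0.8520, 1-p = 0.1480
= -0.8520 * log2(0.8520) - 0.1480 * log2(0.1480)
= -(-0.1969) - (-0.4079)
= 0.6048

0.6048


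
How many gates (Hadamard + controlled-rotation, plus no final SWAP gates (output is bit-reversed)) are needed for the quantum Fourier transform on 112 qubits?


Hadamard gates: 112
Controlled rotations: n*(n-1)/2 = 112*111/2 = 6216
SWAP gates: 0 (omitted)
Total = 112 + 6216
= 6328

6328


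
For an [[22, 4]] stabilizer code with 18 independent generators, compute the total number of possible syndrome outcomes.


Each stabilizer generator gives a binary (+1 or -1) measurement outcome.
With 18 independent generators:
Total syndromes = 2^18
= 262144

262144


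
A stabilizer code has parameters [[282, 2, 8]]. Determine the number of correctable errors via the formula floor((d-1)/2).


Code parameters: [[282, 2, 8]], distance d = 8.
Number of correctable errors = floor((d-1)/2)
= floor((8 - 1)/2)
= floor(7/2)
= 3

3


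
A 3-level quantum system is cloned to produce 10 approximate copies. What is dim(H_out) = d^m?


Output space = H^(tensor 10) where dim(H) = 3
dim = 3^10
= 9 (after 2 factors)
= 27 (after 3 factors)
= 81 (after 4 factors)
= 243 (after 5 factors)
= 729 (after 6 factors)
= 2187 (after 7 factors)
= 6561 (after 8 factors)
= 19683 (after 9 factors)
= 59049 (after 10 factors)
= 59049

59049


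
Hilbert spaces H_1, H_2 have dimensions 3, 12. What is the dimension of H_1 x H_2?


dim(H_1 x H_2) = 3 * 12
= 36

36


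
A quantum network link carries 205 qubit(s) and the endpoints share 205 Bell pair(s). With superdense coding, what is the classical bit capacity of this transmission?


Superdense coding allows 2 classical bits per shared entangled pair.
205 pair(s) -> 2 * 205 = 410 classical bits

410


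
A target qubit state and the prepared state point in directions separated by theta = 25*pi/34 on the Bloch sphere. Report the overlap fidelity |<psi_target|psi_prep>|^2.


For states separated by angle theta on Bloch sphere:
F = cos^2(theta/2)
theta = 25*pi/34 = 2.3100
theta/2 = 1.1550
cos(theta/2) = 0.4039
F = 0.1632

0.1632


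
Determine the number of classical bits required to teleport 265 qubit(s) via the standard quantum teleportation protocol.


Quantum teleportation requires 2 classical bits per qubit teleported.
265 qubit(s) -> 2 * 265 = 530 classical bits

530


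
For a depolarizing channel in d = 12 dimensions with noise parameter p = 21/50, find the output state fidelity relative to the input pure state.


F = (1-p) + p/d
= (1 - 0.4200) + 0.4200/12
= 0.5800 + 0.0350
= 0.6150

0.6150


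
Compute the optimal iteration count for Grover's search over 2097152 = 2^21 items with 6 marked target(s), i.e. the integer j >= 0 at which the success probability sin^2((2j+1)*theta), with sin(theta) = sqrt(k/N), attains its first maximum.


After j Grover iterations the success probability is P(j) = sin^2((2j+1)*theta), where sin(theta) = sqrt(k/N).
N = 2^21 = 2097152, k = 6
sin(theta) = sqrt(k/N) = 0.001691455867
theta = arcsin(sqrt(k/N)) = 0.001691456673 rad
P(j) reaches its first maximum when (2j+1)*theta is as close as possible to pi/2, i.e. j = round(pi/(4*theta) - 1/2).
pi/(4*theta) - 1/2 = 463.8324
(For comparison, the common estimate pi/4 * sqrt(N/k) = 464.3326; the exact maximiser is used here.)
Optimal iterations = 464

464


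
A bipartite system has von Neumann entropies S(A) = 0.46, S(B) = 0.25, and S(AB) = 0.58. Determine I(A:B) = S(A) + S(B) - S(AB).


I(A:B) = S(A) + S(B) - S(AB)
= 0.46 + 0.25 - 0.58
= 0.1300

0.1300


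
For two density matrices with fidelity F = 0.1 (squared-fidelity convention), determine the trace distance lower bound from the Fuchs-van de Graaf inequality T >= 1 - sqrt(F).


Fuchs-van de Graaf (squared-fidelity convention): 1 - sqrt(F) <= T <= sqrt(1 - F).
Lower bound: T >= 1 - sqrt(F)
sqrt(F) = sqrt(0.1) = 0.3162
T >= 1 - 0.3162
T >= 0.6838

0.6838


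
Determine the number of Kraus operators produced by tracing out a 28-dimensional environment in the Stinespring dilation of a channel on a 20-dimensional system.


Tracing out the environment in an orthonormal basis {|i>_E} gives Kraus operators K_i = <i|_E U |0>_E.
Number of Kraus operators = dim(H_env) = d_env
= 28

28


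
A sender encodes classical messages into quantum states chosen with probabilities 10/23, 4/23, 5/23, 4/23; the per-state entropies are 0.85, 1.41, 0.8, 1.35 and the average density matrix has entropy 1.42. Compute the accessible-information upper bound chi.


chi = S(rho) - sum_i p_i * S(rho_i)
Weighted entropy = 10/23 * 0.85 + 4/23 * 1.41 + 5/23 * 0.8 + 4/23 * 1.35
= 1.0235
chi = 1.42 - 1.0235
= 0.3965

0.3965


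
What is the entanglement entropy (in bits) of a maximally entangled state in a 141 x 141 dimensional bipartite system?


For a maximally entangled state in d x d:
S = log2(d) = log2(141)
= 7.1396

7.1396


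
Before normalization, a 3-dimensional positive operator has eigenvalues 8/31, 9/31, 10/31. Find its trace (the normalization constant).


tr(M) = sum of eigenvalues
= 8/31 + 9/31 + 10/31
= 27/31
= 0.8710

0.8710


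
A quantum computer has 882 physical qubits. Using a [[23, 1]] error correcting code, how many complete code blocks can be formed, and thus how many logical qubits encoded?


Each code block uses 23 physical qubits for 1 logical qubit(s).
Number of complete blocks = floor(882 / 23) = 38
Logical qubits = 38 * 1
= 38

38


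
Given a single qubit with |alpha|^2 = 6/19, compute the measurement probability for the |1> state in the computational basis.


|alpha|^2 = 6/19 = 0.3158
|beta|^2 = 1 - 6/19 = 13/19 = 0.6842
P(|1>) = |beta|^2 = 0.6842

0.6842


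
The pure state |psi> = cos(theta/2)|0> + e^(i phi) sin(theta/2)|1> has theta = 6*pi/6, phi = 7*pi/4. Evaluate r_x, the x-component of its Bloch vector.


theta = 3.1416, phi = 5.4978
r_x = sin(theta)*cos(phi) = 0.0000 * 0.7071
r_x = 0.0000

0.0000


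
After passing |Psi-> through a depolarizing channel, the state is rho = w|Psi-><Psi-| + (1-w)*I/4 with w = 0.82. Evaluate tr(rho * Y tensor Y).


|Psi-> = (|01> - |10>)/sqrt(2)
For the pure Bell state, <Y_A Y_B> = -1 (Bell-state Pauli correlator).
The maximally-mixed part I/4 has tr(I/4 * P tensor P) = 0 for any traceless Pauli P.
So <Y_A Y_B>_rho = w * (-1) + (1 - w) * 0
= 0.82 * (-1)
= -0.8200

-0.8200


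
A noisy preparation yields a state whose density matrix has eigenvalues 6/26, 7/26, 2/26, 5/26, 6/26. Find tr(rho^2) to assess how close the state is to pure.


tr(rho^2) = sum of eigenvalues squared
= (6/26)^2 + (7/26)^2 + (2/26)^2 + (5/26)^2 + (6/26)^2
= (36 + 49 + 4 + 25 + 36) / 676
= 150/676
= 0.2219

0.2219


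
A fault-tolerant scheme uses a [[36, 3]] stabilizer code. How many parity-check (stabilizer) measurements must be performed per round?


For an [[n,k]] stabilizer code:
Number of stabilizer generators = n - k
= 36 - 3
= 33

33


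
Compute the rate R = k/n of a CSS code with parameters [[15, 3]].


Code rate R = k/n
= 3/15
= 0.2000

0.2000


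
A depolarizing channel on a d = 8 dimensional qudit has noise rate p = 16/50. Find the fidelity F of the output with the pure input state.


F = (1-p) + p/d
= (1 - 0.3200) + 0.3200/8
= 0.6800 + 0.0400
= 0.7200

0.7200


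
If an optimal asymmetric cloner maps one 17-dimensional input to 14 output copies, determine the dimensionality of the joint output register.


Output space = H^(tensor 14) where dim(H) = 17
dim = 17^14
= 289 (after 2 factors)
= 4913 (after 3 factors)
= 83521 (after 4 factors)
= 1419857 (after 5 factors)
= 24137569 (after 6 factors)
= 410338673 (after 7 factors)
= 6975757441 (after 8 factors)
= 118587876497 (after 9 factors)
= 2015993900449 (after 10 factors)
= 34271896307633 (after 11 factors)
= 582622237229761 (after 12 factors)
= 9904578032905937 (after 13 factors)
= 168377826559400929 (after 14 factors)
= 168377826559400929

168377826559400929


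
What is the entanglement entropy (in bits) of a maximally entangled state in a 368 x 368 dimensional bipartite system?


For a maximally entangled state in d x d:
S = log2(d) = log2(368)
= 8.5236

8.5236


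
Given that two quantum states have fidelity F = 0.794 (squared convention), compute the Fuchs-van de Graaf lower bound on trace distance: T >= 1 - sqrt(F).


Fuchs-van de Graaf (squared-fidelity convention): 1 - sqrt(F) <= T <= sqrt(1 - F).
Lower bound: T >= 1 - sqrt(F)
sqrt(F) = sqrt(0.794) = 0.8911
T >= 1 - 0.8911
T >= 0.1089

0.1089


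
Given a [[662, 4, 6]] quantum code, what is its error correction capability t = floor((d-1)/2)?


Code parameters: [[662, 4, 6]], distance d = 6.
Number of correctable errors = floor((d-1)/2)
= floor((6 - 1)/2)
= floor(5/2)
= 2

2


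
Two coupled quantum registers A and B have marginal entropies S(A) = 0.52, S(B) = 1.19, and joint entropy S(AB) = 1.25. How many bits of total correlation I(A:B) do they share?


I(A:B) = S(A) + S(B) - S(AB)
= 0.52 + 1.19 - 1.25
= 0.4600

0.4600


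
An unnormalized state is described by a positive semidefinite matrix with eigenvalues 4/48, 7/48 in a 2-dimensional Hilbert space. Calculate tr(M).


tr(M) = sum of eigenvalues
= 4/48 + 7/48
= 11/48
= 0.2292

0.2292


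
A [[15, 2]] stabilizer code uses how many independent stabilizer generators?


For an [[n,k]] stabilizer code:
Number of stabilizer generators = n - k
= 15 - 2
= 13

13


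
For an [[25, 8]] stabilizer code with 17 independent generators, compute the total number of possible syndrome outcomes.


Each stabilizer generator gives a binary (+1 or -1) measurement outcome.
With 17 independent generators:
Total syndromes = 2^17
= 131072

131072


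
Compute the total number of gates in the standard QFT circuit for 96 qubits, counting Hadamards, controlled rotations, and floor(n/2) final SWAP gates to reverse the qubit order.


Hadamard gates: 96
Controlled rotations: n*(n-1)/2 = 96*95/2 = 4560
SWAP gates: floor(n/2) = floor(96/2) = 48
Total = 96 + 4560 + 48
= 4704

4704


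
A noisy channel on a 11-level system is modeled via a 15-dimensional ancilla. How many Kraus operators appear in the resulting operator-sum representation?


Tracing out the environment in an orthonormal basis {|i>_E} gives Kraus operators K_i = <i|_E U |0>_E.
Number of Kraus operators = dim(H_env) = d_env
= 15

15


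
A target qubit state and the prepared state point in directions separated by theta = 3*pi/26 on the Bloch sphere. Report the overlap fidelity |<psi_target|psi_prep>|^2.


For states separated by angle theta on Bloch sphere:
F = cos^2(theta/2)
theta = 3*pi/26 = 0.3625
theta/2 = 0.1812
cos(theta/2) = 0.9836
F = 0.9675

0.9675


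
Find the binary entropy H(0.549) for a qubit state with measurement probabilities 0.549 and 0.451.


S = -p*log2(p) - (1-p)*log2(1-p)
p = 0.5490, 1-p = 0.4510
= -0.5490 * log2(0.5490) - 0.4510 * log2(0.4510)
= -(-0.4750) - (-0.5181)
= 0.9931

0.9931


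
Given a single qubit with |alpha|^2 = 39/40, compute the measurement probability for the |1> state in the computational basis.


|alpha|^2 = 39/40 = 0.9750
|beta|^2 = 1 - 39/40 = 1/40 = 0.0250
P(|1>) = |beta|^2 = 0.0250

0.0250


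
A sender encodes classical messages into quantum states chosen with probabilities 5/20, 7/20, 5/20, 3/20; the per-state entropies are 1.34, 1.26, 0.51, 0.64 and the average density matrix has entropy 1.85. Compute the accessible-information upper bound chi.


chi = S(rho) - sum_i p_i * S(rho_i)
Weighted entropy = 5/20 * 1.34 + 7/20 * 1.26 + 5/20 * 0.51 + 3/20 * 0.64
= 0.9995
chi = 1.85 - 0.9995
= 0.8505

0.8505


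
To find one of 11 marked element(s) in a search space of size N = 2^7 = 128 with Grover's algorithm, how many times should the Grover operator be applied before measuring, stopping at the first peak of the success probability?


After j Grover iterations the success probability is P(j) = sin^2((2j+1)*theta), where sin(theta) = sqrt(k/N).
N = 2^7 = 128, k = 11
sin(theta) = sqrt(k/N) = 0.293150985
theta = arcsin(sqrt(k/N)) = 0.2975209614 rad
P(j) reaches its first maximum when (2j+1)*theta is as close as possible to pi/2, i.e. j = round(pi/(4*theta) - 1/2).
pi/(4*theta) - 1/2 = 2.1398
(For comparison, the common estimate pi/4 * sqrt(N/k) = 2.6792; the exact maximiser is used here.)
Optimal iterations = 2

2


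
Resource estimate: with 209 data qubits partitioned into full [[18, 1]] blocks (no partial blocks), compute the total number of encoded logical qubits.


Each code block uses 18 physical qubits for 1 logical qubit(s).
Number of complete blocks = floor(209 / 18) = 11
Logical qubits = 11 * 1
= 11

11


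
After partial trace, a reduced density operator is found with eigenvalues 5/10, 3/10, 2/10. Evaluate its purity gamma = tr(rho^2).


tr(rho^2) = sum of eigenvalues squared
= (5/10)^2 + (3/10)^2 + (2/10)^2
= (25 + 9 + 4) / 100
= 38/100
= 0.3800

0.3800


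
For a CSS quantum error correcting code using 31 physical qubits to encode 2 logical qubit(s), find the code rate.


Code rate R = k/n
= 2/31
= 0.0645

0.0645


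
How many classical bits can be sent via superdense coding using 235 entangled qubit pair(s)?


Superdense coding allows 2 classical bits per shared entangled pair.
235 pair(s) -> 2 * 235 = 470 classical bits

470


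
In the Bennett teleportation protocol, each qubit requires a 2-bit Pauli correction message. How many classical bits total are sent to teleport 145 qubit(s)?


Quantum teleportation requires 2 classical bits per qubit teleported.
145 qubit(s) -> 2 * 145 = 290 classical bits

290


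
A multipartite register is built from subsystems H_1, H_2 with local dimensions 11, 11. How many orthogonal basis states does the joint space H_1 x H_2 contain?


dim(H_1 x H_2) = 11 * 11
= 121

121


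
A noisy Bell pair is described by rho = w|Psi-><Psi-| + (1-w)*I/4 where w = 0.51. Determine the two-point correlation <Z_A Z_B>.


|Psi-> = (|01> - |10>)/sqrt(2)
For the pure Bell state, <Z_A Z_B> = -1 (Bell-state Pauli correlator).
The maximally-mixed part I/4 has tr(I/4 * P tensor P) = 0 for any traceless Pauli P.
So <Z_A Z_B>_rho = w * (-1) + (1 - w) * 0
= 0.51 * (-1)
= -0.5100

-0.5100


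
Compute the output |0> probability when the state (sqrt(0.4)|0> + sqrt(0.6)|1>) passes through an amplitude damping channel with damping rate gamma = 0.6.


For amplitude damping with parameter gamma on state sqrt(a)|0> + sqrt(b)|1>:
alpha^2 = 0.4, beta^2 = 0.6
P(|0>) = alpha^2 + gamma * beta^2
= 0.4 + 0.6 * 0.6
= 0.4 + 0.3600
= 0.7600

0.7600


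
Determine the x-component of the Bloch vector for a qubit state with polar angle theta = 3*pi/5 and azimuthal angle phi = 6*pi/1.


theta = 1.8850, phi = 18.8496
r_x = sin(theta)*cos(phi) = 0.9511 * 1.0000
r_x = 0.9511

0.9511


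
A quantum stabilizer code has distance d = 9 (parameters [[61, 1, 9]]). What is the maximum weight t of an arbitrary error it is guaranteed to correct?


Code parameters: [[61, 1, 9]], distance d = 9.
Number of correctable errors = floor((d-1)/2)
= floor((9 - 1)/2)
= floor(8/2)
= 4

4


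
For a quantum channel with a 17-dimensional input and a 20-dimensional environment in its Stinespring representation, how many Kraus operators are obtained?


Tracing out the environment in an orthonormal basis {|i>_E} gives Kraus operators K_i = <i|_E U |0>_E.
Number of Kraus operators = dim(H_env) = d_env
= 20

20


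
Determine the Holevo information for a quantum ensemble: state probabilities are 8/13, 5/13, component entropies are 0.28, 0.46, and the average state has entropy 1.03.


chi = S(rho) - sum_i p_i * S(rho_i)
Weighted entropy = 8/13 * 0.28 + 5/13 * 0.46
= 0.3492
chi = 1.03 - 0.3492
= 0.6808

0.6808


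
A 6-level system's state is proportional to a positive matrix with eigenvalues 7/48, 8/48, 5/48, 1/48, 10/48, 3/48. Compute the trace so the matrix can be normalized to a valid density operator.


tr(M) = sum of eigenvalues
= 7/48 + 8/48 + 5/48 + 1/48 + 10/48 + 3/48
= 34/48
= 0.7083

0.7083


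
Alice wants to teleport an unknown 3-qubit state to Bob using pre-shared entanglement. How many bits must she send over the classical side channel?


Quantum teleportation requires 2 classical bits per qubit teleported.
3 qubit(s) -> 2 * 3 = 6 classical bits

6


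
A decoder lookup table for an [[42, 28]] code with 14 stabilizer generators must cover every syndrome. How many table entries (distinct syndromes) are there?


Each stabilizer generator gives a binary (+1 or -1) measurement outcome.
With 14 independent generators:
Total syndromes = 2^14
= 16384

16384


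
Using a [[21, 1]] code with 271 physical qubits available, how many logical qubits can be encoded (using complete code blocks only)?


Each code block uses 21 physical qubits for 1 logical qubit(s).
Number of complete blocks = floor(271 / 21) = 12
Logical qubits = 12 * 1
= 12

12


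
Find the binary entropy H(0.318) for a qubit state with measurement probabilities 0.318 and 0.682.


S = -p*log2(p) - (1-p)*log2(1-p)
p = 0.3180, 1-p = 0.6820
= -0.3180 * log2(0.3180) - 0.6820 * log2(0.6820)
= -(-0.5256) - (-0.3766)
= 0.9022

0.9022


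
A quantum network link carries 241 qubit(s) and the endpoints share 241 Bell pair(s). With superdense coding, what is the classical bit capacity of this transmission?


Superdense coding allows 2 classical bits per shared entangled pair.
241 pair(s) -> 2 * 241 = 482 classical bits

482
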